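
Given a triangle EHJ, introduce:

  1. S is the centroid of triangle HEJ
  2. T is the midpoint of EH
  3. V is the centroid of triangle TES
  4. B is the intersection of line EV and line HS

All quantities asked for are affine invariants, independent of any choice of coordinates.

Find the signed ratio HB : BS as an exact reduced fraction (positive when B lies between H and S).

Set E = (0, 0), H = (1, 0), J = (0, 1); any affine frame gives the same invariant.
1. S is the centroid of triangle HEJ ⇒ S = (1/3, 1/3)
2. T is the midpoint of EH ⇒ T = (1/2, 0)
3. V is the centroid of triangle TES ⇒ V = (5/18, 1/9)
4. B is the intersection of line EV and line HS ⇒ B = (5/9, 2/9)
B = H + t·(S−H) with t = 2/3, so HB:BS = t:(1−t) = 2/3:1/3

HB:BS = 2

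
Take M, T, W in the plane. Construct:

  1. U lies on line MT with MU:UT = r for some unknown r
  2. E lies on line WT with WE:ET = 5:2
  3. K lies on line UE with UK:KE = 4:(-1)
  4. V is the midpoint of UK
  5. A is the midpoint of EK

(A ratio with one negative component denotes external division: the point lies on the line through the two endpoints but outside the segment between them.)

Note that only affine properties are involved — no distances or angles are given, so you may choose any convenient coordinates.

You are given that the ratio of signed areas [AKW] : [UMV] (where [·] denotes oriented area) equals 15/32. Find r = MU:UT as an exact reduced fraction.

r = -4/3

Assign M = (0, 0), T = (1, 0), W = (0, 1) — the answer is frame-independent, so this choice is without loss of generality.
1. With MU:UT = r, write λ = r/(r+1) so U = M + λ·(T−M); U is affine-linear in λ
2. E lies on line WT with WE:ET = 5:2 ⇒ E = (5/7, 2/7)
3. K lies on line UE with UK:KE = 4:(-1) ⇒ K is an affine combination of earlier points and hence also affine-linear in λ
4. V is the midpoint of UK ⇒ V is an affine combination of earlier points and hence also affine-linear in λ
5. A is the midpoint of EK ⇒ A is an affine combination of earlier points and hence also affine-linear in λ
Every point depending on U is an affine combination of U and λ-independent points, so each such coordinate is linear in λ; the λ² term in each signed area is a multiple of (T−M)×(T−M) = 0, so 2·[AKW] and 2·[UMV] are each linear in λ. Evaluating at λ=0 and λ=1:
  2·[AKW] = -5/42·λ + 5/42,   2·[UMV] = -4/21·λ
So [AKW]:[UMV] = (-5/42·λ + 5/42) / (-4/21·λ). Setting this equal to 15/32:
  -5/42·λ + 5/42 = 15/32·(-4/21·λ)  ⇒  λ = 4
Then r = λ/(1−λ) = (4)/(-3) = -4/3. Check: with r = -4/3, U = (4, 0) and [AKW]:[UMV] = 15/32 as required.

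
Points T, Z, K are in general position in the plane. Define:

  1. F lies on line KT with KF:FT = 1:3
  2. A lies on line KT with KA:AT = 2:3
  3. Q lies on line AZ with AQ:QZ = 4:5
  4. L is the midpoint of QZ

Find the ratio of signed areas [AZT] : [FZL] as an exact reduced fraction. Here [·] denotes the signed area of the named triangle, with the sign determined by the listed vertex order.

[AZT]:[FZL] = 72/5

Choose coordinates T = (0, 0), Z = (1, 0), K = (0, 1).
1. F lies on line KT with KF:FT = 1:3 ⇒ F = (0, 3/4)
2. A lies on line KT with KA:AT = 2:3 ⇒ A = (0, 3/5)
3. Q lies on line AZ with AQ:QZ = 4:5 ⇒ Q = (4/9, 1/3)
4. L is the midpoint of QZ ⇒ L = (13/18, 1/6)
2·[AZT] = -3/5, 2·[FZL] = -1/24
[AZT]:[FZL] = -3/5:-1/24 = 72/5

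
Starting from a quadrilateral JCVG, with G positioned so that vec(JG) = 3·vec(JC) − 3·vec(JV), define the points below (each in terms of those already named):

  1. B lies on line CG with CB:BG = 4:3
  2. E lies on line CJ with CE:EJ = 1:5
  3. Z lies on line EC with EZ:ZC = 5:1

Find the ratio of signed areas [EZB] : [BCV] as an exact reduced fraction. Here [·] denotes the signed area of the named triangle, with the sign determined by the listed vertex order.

[EZB]:[BCV] = -5/12

Work in coordinates with J = (0, 0), C = (1, 0), V = (0, 1), G = (3, -3).
1. B lies on line CG with CB:BG = 4:3 ⇒ B = (15/7, -12/7)
2. E lies on line CJ with CE:EJ = 1:5 ⇒ E = (5/6, 0)
3. Z lies on line EC with EZ:ZC = 5:1 ⇒ Z = (35/36, 0)
2·[EZB] = -5/21, 2·[BCV] = 4/7
[EZB]:[BCV] = -5/21:4/7 = -5/12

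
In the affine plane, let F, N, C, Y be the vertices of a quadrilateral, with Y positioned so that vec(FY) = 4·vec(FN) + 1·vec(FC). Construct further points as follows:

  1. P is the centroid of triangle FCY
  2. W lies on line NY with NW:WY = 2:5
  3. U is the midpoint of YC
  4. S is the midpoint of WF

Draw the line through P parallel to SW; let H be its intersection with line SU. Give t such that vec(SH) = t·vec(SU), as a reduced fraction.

Work in coordinates with F = (0, 0), N = (1, 0), C = (0, 1), Y = (4, 1).
1. P is the centroid of triangle FCY ⇒ P = (4/3, 2/3)
2. W lies on line NY with NW:WY = 2:5 ⇒ W = (13/7, 2/7)
3. U is the midpoint of YC ⇒ U = (2, 1)
4. S is the midpoint of WF ⇒ S = (13/14, 1/7)
through P parallel to SW: direction (13/14, 1/7); meets SU at H = (23/14, 5/7)
H = S + t·(U−S) with t = 2/3

t = 2/3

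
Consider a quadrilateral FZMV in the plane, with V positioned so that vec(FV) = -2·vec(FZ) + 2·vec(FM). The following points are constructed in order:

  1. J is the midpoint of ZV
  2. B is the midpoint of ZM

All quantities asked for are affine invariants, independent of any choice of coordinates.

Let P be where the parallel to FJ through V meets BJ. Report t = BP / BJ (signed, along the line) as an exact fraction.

t = 7/3

Set F = (0, 0), Z = (1, 0), M = (0, 1), V = (-2, 2); any affine frame gives the same invariant.
1. J is the midpoint of ZV ⇒ J = (-1/2, 1)
2. B is the midpoint of ZM ⇒ B = (1/2, 1/2)
through V parallel to FJ: direction (-1/2, 1); meets BJ at P = (-11/6, 5/3)
P = B + t·(J−B) with t = 7/3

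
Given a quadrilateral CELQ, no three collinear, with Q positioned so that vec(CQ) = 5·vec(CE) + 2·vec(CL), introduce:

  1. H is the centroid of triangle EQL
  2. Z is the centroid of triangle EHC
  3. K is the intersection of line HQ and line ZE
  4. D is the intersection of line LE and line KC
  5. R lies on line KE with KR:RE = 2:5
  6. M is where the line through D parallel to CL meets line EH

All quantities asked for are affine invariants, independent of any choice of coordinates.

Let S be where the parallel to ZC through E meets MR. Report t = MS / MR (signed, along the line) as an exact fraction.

Assign C = (0, 0), E = (1, 0), L = (0, 1), Q = (5, 2) — the answer is frame-independent, so this choice is without loss of generality.
1. H is the centroid of triangle EQL ⇒ H = (2, 1)
2. Z is the centroid of triangle EHC ⇒ Z = (1, 1/3)
3. K is the intersection of line HQ and line ZE ⇒ K = (1, 2/3)
4. D is the intersection of line LE and line KC ⇒ D = (3/5, 2/5)
5. R lies on line KE with KR:RE = 2:5 ⇒ R = (1, 10/21)
6. M is where the line through D parallel to CL meets line EH ⇒ M = (3/5, -2/5)
through E parallel to ZC: direction (-1, -1/3); meets MR at S = (29/39, -10/117)
S = M + t·(R−M) with t = 14/39

t = 14/39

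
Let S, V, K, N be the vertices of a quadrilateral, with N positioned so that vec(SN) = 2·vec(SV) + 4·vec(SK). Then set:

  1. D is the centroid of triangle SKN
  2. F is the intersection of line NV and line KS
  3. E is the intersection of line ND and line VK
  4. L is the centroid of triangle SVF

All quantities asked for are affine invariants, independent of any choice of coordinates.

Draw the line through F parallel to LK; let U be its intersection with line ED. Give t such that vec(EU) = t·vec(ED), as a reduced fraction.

Set S = (0, 0), V = (1, 0), K = (0, 1), N = (2, 4); any affine frame gives the same invariant.
1. D is the centroid of triangle SKN ⇒ D = (2/3, 5/3)
2. F is the intersection of line NV and line KS ⇒ F = (0, -4)
3. E is the intersection of line ND and line VK ⇒ E = (2/11, 9/11)
4. L is the centroid of triangle SVF ⇒ L = (1/3, -4/3)
through F parallel to LK: direction (-1/3, 7/3); meets ED at U = (-18/35, -2/5)
U = E + t·(D−E) with t = -201/140

t = -201/140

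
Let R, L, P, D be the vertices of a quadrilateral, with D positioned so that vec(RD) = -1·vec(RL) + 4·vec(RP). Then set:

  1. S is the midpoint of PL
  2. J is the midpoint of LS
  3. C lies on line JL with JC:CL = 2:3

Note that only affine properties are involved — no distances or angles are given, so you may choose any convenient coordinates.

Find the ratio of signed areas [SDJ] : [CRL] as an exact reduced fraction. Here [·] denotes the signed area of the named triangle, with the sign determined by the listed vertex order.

Work in coordinates with R = (0, 0), L = (1, 0), P = (0, 1), D = (-1, 4).
1. S is the midpoint of PL ⇒ S = (1/2, 1/2)
2. J is the midpoint of LS ⇒ J = (3/4, 1/4)
3. C lies on line JL with JC:CL = 2:3 ⇒ C = (17/20, 3/20)
2·[SDJ] = -1/2, 2·[CRL] = 3/20
[SDJ]:[CRL] = -1/2:3/20 = -10/3

[SDJ]:[CRL] = -10/3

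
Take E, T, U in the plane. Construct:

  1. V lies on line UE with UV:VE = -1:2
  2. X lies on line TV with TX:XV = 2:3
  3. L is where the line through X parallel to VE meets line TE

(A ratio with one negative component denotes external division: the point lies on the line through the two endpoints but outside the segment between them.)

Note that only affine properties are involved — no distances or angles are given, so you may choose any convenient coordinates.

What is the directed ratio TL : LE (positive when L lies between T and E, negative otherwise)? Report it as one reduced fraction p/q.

Set E = (0, 0), T = (1, 0), U = (0, 1); any affine frame gives the same invariant.
1. V lies on line UE with UV:VE = -1:2 ⇒ V = (0, 2)
2. X lies on line TV with TX:XV = 2:3 ⇒ X = (3/5, 4/5)
3. L is where the line through X parallel to VE meets line TE ⇒ L = (3/5, 0)
L = T + t·(E−T) with t = 2/5, so TL:LE = t:(1−t) = 2/5:3/5

TL:LE = 2/3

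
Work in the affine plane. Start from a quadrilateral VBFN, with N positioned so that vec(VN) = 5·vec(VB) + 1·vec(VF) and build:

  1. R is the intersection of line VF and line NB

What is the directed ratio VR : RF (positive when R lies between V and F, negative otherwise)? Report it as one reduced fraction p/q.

VR:RF = -1/5

Choose coordinates V = (0, 0), B = (1, 0), F = (0, 1), N = (5, 1).
1. R is the intersection of line VF and line NB ⇒ R = (0, -1/4)
R = V + t·(F−V) with t = -1/4, so VR:RF = t:(1−t) = -1/4:5/4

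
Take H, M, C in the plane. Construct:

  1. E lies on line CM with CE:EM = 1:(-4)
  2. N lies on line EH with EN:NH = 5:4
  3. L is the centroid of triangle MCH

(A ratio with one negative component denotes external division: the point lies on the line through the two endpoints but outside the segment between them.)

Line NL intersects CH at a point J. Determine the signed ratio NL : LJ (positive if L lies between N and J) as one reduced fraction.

Set H = (0, 0), M = (1, 0), C = (0, 1); any affine frame gives the same invariant.
1. E lies on line CM with CE:EM = 1:(-4) ⇒ E = (-1/3, 4/3)
2. N lies on line EH with EN:NH = 5:4 ⇒ N = (-4/27, 16/27)
3. L is the centroid of triangle MCH ⇒ L = (1/3, 1/3)
line NL meets CH at J = (0, 20/39)
L = N + t·(J−N) with t = 13/4, so NL:LJ = 13/4:-9/4

NL:LJ = -13/9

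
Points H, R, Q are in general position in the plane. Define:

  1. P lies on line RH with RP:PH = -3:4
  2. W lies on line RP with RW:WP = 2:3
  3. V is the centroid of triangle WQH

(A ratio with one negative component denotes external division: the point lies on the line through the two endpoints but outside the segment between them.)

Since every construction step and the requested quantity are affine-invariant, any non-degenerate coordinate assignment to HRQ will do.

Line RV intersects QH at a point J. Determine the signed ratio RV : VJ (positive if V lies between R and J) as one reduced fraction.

Work in coordinates with H = (0, 0), R = (1, 0), Q = (0, 1).
1. P lies on line RH with RP:PH = -3:4 ⇒ P = (4, 0)
2. W lies on line RP with RW:WP = 2:3 ⇒ W = (11/5, 0)
3. V is the centroid of triangle WQH ⇒ V = (11/15, 1/3)
line RV meets QH at J = (0, 5/4)
V = R + t·(J−R) with t = 4/15, so RV:VJ = 4/15:11/15

RV:VJ = 4/11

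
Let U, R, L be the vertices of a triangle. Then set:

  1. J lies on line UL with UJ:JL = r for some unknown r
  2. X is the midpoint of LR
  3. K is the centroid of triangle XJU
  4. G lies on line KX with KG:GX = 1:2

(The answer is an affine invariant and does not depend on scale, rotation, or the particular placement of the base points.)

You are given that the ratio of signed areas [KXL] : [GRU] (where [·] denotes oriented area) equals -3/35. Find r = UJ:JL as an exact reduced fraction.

Work in coordinates with U = (0, 0), R = (1, 0), L = (0, 1).
1. With UJ:JL = r, write λ = r/(r+1) so J = U + λ·(L−U); J is affine-linear in λ
2. X is the midpoint of LR ⇒ X = (1/2, 1/2)
3. K is the centroid of triangle XJU ⇒ K is an affine combination of earlier points and hence also affine-linear in λ
4. G lies on line KX with KG:GX = 1:2 ⇒ G is an affine combination of earlier points and hence also affine-linear in λ
Every point depending on J is an affine combination of J and λ-independent points, so each such coordinate is linear in λ; the λ² term in each signed area is a multiple of (L−U)×(L−U) = 0, so 2·[KXL] and 2·[GRU] are each linear in λ. Evaluating at λ=0 and λ=1:
  2·[KXL] = -1/6·λ + 1/3,   2·[GRU] = -2/9·λ − 5/18
So [KXL]:[GRU] = (-1/6·λ + 1/3) / (-2/9·λ − 5/18). Setting this equal to -3/35:
  -1/6·λ + 1/3 = -3/35·(-2/9·λ − 5/18)  ⇒  λ = 5/3
Then r = λ/(1−λ) = (5/3)/(-2/3) = -5/2. Check: with r = -5/2, J = (0, 5/3) and [KXL]:[GRU] = -3/35 as required.

r = -5/2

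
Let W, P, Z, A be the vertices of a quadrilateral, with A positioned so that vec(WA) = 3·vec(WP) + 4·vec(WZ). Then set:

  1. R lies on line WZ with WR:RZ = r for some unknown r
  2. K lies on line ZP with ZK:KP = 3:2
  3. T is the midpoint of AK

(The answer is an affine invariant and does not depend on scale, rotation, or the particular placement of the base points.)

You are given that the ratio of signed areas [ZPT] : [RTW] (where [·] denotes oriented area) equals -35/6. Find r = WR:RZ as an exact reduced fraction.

Work in coordinates with W = (0, 0), P = (1, 0), Z = (0, 1), A = (3, 4).
1. With WR:RZ = r, write λ = r/(r+1) so R = W + λ·(Z−W); R is affine-linear in λ
2. K lies on line ZP with ZK:KP = 3:2 ⇒ K = (3/5, 2/5)
3. T is the midpoint of AK ⇒ T = (9/5, 11/5)
Every point depending on R is an affine combination of R and λ-independent points, so each such coordinate is linear in λ; the λ² term in each signed area is a multiple of (Z−W)×(Z−W) = 0, so 2·[ZPT] and 2·[RTW] are each linear in λ. Evaluating at λ=0 and λ=1:
  2·[ZPT] = 3,   2·[RTW] = -9/5·λ
So [ZPT]:[RTW] = (3) / (-9/5·λ). Setting this equal to -35/6:
  3 = -35/6·(-9/5·λ)  ⇒  λ = 2/7
Then r = λ/(1−λ) = (2/7)/(5/7) = 2/5. Check: with r = 2/5, R = (0, 2/7) and [ZPT]:[RTW] = -35/6 as required.

r = 2/5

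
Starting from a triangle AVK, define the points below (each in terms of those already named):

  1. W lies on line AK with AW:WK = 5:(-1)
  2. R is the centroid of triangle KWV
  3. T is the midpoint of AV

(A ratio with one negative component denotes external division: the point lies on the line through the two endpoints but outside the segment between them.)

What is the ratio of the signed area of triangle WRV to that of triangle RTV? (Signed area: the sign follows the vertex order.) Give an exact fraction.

Set A = (0, 0), V = (1, 0), K = (0, 1); any affine frame gives the same invariant.
1. W lies on line AK with AW:WK = 5:(-1) ⇒ W = (0, 5/4)
2. R is the centroid of triangle KWV ⇒ R = (1/3, 3/4)
3. T is the midpoint of AV ⇒ T = (1/2, 0)
2·[WRV] = 1/12, 2·[RTV] = 3/8
[WRV]:[RTV] = 1/12:3/8 = 2/9

[WRV]:[RTV] = 2/9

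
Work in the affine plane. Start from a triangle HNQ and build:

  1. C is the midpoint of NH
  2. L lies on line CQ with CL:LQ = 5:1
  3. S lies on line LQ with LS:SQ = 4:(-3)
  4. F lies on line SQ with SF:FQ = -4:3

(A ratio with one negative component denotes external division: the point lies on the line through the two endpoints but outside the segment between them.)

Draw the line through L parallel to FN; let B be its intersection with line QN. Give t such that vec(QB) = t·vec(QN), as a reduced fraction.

Assign H = (0, 0), N = (1, 0), Q = (0, 1) — the answer is frame-independent, so this choice is without loss of generality.
1. C is the midpoint of NH ⇒ C = (1/2, 0)
2. L lies on line CQ with CL:LQ = 5:1 ⇒ L = (1/12, 5/6)
3. S lies on line LQ with LS:SQ = 4:(-3) ⇒ S = (-1/4, 3/2)
4. F lies on line SQ with SF:FQ = -4:3 ⇒ F = (3/4, -1/2)
through L parallel to FN: direction (1/4, 1/2); meets QN at B = (1/9, 8/9)
B = Q + t·(N−Q) with t = 1/9

t = 1/9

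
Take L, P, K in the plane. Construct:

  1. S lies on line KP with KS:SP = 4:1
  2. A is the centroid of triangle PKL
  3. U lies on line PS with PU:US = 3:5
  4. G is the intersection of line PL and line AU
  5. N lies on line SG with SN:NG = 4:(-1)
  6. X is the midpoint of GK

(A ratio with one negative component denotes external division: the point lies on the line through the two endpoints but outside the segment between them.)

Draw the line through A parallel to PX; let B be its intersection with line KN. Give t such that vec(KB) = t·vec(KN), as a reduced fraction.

Work in coordinates with L = (0, 0), P = (1, 0), K = (0, 1).
1. S lies on line KP with KS:SP = 4:1 ⇒ S = (4/5, 1/5)
2. A is the centroid of triangle PKL ⇒ A = (1/3, 1/3)
3. U lies on line PS with PU:US = 3:5 ⇒ U = (37/40, 3/40)
4. G is the intersection of line PL and line AU ⇒ G = (34/31, 0)
5. N lies on line SG with SN:NG = 4:(-1) ⇒ N = (556/465, -1/15)
6. X is the midpoint of GK ⇒ X = (17/31, 1/2)
through A parallel to PX: direction (-14/31, 1/2); meets KN at B = (-3475/2511, 181/81)
B = K + t·(N−K) with t = -125/108

t = -125/108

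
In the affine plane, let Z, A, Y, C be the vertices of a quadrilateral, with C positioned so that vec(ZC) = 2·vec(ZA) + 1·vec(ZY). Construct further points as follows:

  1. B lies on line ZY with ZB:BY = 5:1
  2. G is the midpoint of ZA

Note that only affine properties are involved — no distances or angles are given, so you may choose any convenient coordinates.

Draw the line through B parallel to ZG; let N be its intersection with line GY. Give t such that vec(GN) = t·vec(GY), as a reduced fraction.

t = 5/6

Choose coordinates Z = (0, 0), A = (1, 0), Y = (0, 1), C = (2, 1).
1. B lies on line ZY with ZB:BY = 5:1 ⇒ B = (0, 5/6)
2. G is the midpoint of ZA ⇒ G = (1/2, 0)
through B parallel to ZG: direction (1/2, 0); meets GY at N = (1/12, 5/6)
N = G + t·(Y−G) with t = 5/6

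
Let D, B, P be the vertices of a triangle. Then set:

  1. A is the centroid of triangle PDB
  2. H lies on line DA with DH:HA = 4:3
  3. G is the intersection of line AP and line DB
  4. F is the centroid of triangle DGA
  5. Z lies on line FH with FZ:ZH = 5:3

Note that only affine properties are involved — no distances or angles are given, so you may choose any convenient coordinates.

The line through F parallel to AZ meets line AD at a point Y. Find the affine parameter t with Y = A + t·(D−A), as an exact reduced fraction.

t = -5/7

Assign D = (0, 0), B = (1, 0), P = (0, 1) — the answer is frame-independent, so this choice is without loss of generality.
1. A is the centroid of triangle PDB ⇒ A = (1/3, 1/3)
2. H lies on line DA with DH:HA = 4:3 ⇒ H = (4/21, 4/21)
3. G is the intersection of line AP and line DB ⇒ G = (1/2, 0)
4. F is the centroid of triangle DGA ⇒ F = (5/18, 1/9)
5. Z lies on line FH with FZ:ZH = 5:3 ⇒ Z = (25/112, 9/56)
through F parallel to AZ: direction (-37/336, -29/168); meets AD at Y = (4/7, 4/7)
Y = A + t·(D−A) with t = -5/7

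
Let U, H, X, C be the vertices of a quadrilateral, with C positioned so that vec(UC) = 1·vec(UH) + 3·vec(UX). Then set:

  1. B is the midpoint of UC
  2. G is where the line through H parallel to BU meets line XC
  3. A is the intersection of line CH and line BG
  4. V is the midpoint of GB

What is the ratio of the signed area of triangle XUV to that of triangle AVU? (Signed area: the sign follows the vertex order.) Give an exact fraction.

Work in coordinates with U = (0, 0), H = (1, 0), X = (0, 1), C = (1, 3).
1. B is the midpoint of UC ⇒ B = (1/2, 3/2)
2. G is where the line through H parallel to BU meets line XC ⇒ G = (4, 9)
3. A is the intersection of line CH and line BG ⇒ A = (1, 18/7)
4. V is the midpoint of GB ⇒ V = (9/4, 21/4)
2·[XUV] = 9/4, 2·[AVU] = -15/28
[XUV]:[AVU] = 9/4:-15/28 = -21/5

[XUV]:[AVU] = -21/5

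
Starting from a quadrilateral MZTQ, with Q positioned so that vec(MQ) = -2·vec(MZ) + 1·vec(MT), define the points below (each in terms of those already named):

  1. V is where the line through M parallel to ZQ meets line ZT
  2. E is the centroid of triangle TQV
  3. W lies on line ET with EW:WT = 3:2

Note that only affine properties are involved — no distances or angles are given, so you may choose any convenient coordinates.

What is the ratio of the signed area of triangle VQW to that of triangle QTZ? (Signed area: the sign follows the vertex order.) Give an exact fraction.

[VQW]:[QTZ] = 11/10

Work in coordinates with M = (0, 0), Z = (1, 0), T = (0, 1), Q = (-2, 1).
1. V is where the line through M parallel to ZQ meets line ZT ⇒ V = (3/2, -1/2)
2. E is the centroid of triangle TQV ⇒ E = (-1/6, 1/2)
3. W lies on line ET with EW:WT = 3:2 ⇒ W = (-1/15, 4/5)
2·[VQW] = -11/5, 2·[QTZ] = -2
[VQW]:[QTZ] = -11/5:-2 = 11/10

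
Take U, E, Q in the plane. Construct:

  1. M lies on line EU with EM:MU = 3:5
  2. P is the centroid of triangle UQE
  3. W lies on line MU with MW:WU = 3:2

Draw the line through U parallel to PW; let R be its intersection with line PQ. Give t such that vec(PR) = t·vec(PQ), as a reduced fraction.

Work in coordinates with U = (0, 0), E = (1, 0), Q = (0, 1).
1. M lies on line EU with EM:MU = 3:5 ⇒ M = (5/8, 0)
2. P is the centroid of triangle UQE ⇒ P = (1/3, 1/3)
3. W lies on line MU with MW:WU = 3:2 ⇒ W = (1/4, 0)
through U parallel to PW: direction (-1/12, -1/3); meets PQ at R = (1/6, 2/3)
R = P + t·(Q−P) with t = 1/2

t = 1/2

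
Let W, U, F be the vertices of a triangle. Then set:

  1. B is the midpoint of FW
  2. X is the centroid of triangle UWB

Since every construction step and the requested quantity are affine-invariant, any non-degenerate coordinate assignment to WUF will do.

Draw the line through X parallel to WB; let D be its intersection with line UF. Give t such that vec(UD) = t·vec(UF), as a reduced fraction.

Set W = (0, 0), U = (1, 0), F = (0, 1); any affine frame gives the same invariant.
1. B is the midpoint of FW ⇒ B = (0, 1/2)
2. X is the centroid of triangle UWB ⇒ X = (1/3, 1/6)
through X parallel to WB: direction (0, 1/2); meets UF at D = (1/3, 2/3)
D = U + t·(F−U) with t = 2/3

t = 2/3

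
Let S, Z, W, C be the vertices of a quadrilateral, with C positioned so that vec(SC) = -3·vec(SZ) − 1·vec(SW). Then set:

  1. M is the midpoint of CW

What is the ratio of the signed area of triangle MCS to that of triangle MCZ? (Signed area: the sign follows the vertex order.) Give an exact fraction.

[MCS]:[MCZ] = 3/5

Choose coordinates S = (0, 0), Z = (1, 0), W = (0, 1), C = (-3, -1).
1. M is the midpoint of CW ⇒ M = (-3/2, 0)
2·[MCS] = 3/2, 2·[MCZ] = 5/2
[MCS]:[MCZ] = 3/2:5/2 = 3/5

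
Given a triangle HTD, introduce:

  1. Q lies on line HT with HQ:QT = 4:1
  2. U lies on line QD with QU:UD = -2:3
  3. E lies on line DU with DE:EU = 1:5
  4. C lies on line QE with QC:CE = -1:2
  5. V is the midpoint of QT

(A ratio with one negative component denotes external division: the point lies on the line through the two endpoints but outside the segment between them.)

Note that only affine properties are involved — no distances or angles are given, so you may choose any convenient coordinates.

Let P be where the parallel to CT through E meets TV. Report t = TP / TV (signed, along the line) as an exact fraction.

t = 4

Choose coordinates H = (0, 0), T = (1, 0), D = (0, 1).
1. Q lies on line HT with HQ:QT = 4:1 ⇒ Q = (4/5, 0)
2. U lies on line QD with QU:UD = -2:3 ⇒ U = (12/5, -2)
3. E lies on line DU with DE:EU = 1:5 ⇒ E = (2/5, 1/2)
4. C lies on line QE with QC:CE = -1:2 ⇒ C = (6/5, -1/2)
5. V is the midpoint of QT ⇒ V = (9/10, 0)
through E parallel to CT: direction (-1/5, 1/2); meets TV at P = (3/5, 0)
P = T + t·(V−T) with t = 4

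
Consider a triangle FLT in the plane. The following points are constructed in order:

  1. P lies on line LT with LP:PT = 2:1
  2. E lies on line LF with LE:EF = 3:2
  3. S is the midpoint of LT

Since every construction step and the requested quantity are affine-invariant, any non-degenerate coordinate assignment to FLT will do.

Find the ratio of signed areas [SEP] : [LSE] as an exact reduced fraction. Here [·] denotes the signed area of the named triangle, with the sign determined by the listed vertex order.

Choose coordinates F = (0, 0), L = (1, 0), T = (0, 1).
1. P lies on line LT with LP:PT = 2:1 ⇒ P = (1/3, 2/3)
2. E lies on line LF with LE:EF = 3:2 ⇒ E = (2/5, 0)
3. S is the midpoint of LT ⇒ S = (1/2, 1/2)
2·[SEP] = -1/10, 2·[LSE] = 3/10
[SEP]:[LSE] = -1/10:3/10 = -1/3

[SEP]:[LSE] = -1/3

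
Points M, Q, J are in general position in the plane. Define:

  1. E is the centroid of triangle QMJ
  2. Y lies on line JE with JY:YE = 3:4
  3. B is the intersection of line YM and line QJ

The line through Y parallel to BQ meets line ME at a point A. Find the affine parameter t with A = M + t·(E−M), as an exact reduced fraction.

Assign M = (0, 0), Q = (1, 0), J = (0, 1) — the answer is frame-independent, so this choice is without loss of generality.
1. E is the centroid of triangle QMJ ⇒ E = (1/3, 1/3)
2. Y lies on line JE with JY:YE = 3:4 ⇒ Y = (1/7, 5/7)
3. B is the intersection of line YM and line QJ ⇒ B = (1/6, 5/6)
through Y parallel to BQ: direction (5/6, -5/6); meets ME at A = (3/7, 3/7)
A = M + t·(E−M) with t = 9/7

t = 9/7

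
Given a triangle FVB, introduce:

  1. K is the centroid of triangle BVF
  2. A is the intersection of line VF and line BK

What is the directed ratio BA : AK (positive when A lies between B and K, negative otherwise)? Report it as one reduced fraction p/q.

Choose coordinates F = (0, 0), V = (1, 0), B = (0, 1).
1. K is the centroid of triangle BVF ⇒ K = (1/3, 1/3)
2. A is the intersection of line VF and line BK ⇒ A = (1/2, 0)
A = B + t·(K−B) with t = 3/2, so BA:AK = t:(1−t) = 3/2:-1/2

BA:AK = -3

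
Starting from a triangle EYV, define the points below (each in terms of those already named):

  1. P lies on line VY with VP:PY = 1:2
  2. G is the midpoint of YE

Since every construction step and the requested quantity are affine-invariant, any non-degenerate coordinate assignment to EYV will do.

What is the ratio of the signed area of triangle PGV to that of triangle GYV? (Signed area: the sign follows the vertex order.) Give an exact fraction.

[PGV]:[GYV] = -1/3

Work in coordinates with E = (0, 0), Y = (1, 0), V = (0, 1).
1. P lies on line VY with VP:PY = 1:2 ⇒ P = (1/3, 2/3)
2. G is the midpoint of YE ⇒ G = (1/2, 0)
2·[PGV] = -1/6, 2·[GYV] = 1/2
[PGV]:[GYV] = -1/6:1/2 = -1/3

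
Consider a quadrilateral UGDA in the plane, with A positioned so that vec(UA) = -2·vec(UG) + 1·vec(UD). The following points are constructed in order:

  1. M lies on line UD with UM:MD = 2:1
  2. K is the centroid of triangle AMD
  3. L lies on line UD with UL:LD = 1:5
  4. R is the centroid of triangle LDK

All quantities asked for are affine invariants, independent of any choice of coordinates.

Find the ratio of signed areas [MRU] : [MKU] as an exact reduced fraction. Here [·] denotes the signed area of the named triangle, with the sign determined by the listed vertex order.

[MRU]:[MKU] = 1/3

Set U = (0, 0), G = (1, 0), D = (0, 1), A = (-2, 1); any affine frame gives the same invariant.
1. M lies on line UD with UM:MD = 2:1 ⇒ M = (0, 2/3)
2. K is the centroid of triangle AMD ⇒ K = (-2/3, 8/9)
3. L lies on line UD with UL:LD = 1:5 ⇒ L = (0, 1/6)
4. R is the centroid of triangle LDK ⇒ R = (-2/9, 37/54)
2·[MRU] = 4/27, 2·[MKU] = 4/9
[MRU]:[MKU] = 4/27:4/9 = 1/3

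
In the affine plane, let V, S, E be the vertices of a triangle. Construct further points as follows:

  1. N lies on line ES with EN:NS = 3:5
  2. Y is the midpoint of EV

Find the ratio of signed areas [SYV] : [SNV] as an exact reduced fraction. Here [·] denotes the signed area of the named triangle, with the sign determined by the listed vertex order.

[SYV]:[SNV] = 4/5

Work in coordinates with V = (0, 0), S = (1, 0), E = (0, 1).
1. N lies on line ES with EN:NS = 3:5 ⇒ N = (3/8, 5/8)
2. Y is the midpoint of EV ⇒ Y = (0, 1/2)
2·[SYV] = 1/2, 2·[SNV] = 5/8
[SYV]:[SNV] = 1/2:5/8 = 4/5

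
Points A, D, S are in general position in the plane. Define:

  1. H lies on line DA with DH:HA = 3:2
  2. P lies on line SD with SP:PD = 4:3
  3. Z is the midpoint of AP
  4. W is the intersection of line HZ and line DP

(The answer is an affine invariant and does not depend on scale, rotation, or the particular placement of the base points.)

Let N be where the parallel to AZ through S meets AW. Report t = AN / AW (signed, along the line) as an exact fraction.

t = 2/3

Set A = (0, 0), D = (1, 0), S = (0, 1); any affine frame gives the same invariant.
1. H lies on line DA with DH:HA = 3:2 ⇒ H = (2/5, 0)
2. P lies on line SD with SP:PD = 4:3 ⇒ P = (4/7, 3/7)
3. Z is the midpoint of AP ⇒ Z = (2/7, 3/14)
4. W is the intersection of line HZ and line DP ⇒ W = (-2/7, 9/7)
through S parallel to AZ: direction (2/7, 3/14); meets AW at N = (-4/21, 6/7)
N = A + t·(W−A) with t = 2/3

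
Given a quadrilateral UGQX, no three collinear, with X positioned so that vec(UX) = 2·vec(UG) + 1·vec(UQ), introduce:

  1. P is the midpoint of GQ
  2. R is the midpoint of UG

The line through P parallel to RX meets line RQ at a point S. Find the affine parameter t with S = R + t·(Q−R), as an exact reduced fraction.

Set U = (0, 0), G = (1, 0), Q = (0, 1), X = (2, 1); any affine frame gives the same invariant.
1. P is the midpoint of GQ ⇒ P = (1/2, 1/2)
2. R is the midpoint of UG ⇒ R = (1/2, 0)
through P parallel to RX: direction (3/2, 1); meets RQ at S = (5/16, 3/8)
S = R + t·(Q−R) with t = 3/8

t = 3/8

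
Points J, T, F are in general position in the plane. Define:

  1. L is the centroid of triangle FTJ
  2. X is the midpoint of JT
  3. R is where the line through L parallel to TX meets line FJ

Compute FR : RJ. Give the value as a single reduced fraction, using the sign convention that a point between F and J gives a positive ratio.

Set J = (0, 0), T = (1, 0), F = (0, 1); any affine frame gives the same invariant.
1. L is the centroid of triangle FTJ ⇒ L = (1/3, 1/3)
2. X is the midpoint of JT ⇒ X = (1/2, 0)
3. R is where the line through L parallel to TX meets line FJ ⇒ R = (0, 1/3)
R = F + t·(J−F) with t = 2/3, so FR:RJ = t:(1−t) = 2/3:1/3

FR:RJ = 2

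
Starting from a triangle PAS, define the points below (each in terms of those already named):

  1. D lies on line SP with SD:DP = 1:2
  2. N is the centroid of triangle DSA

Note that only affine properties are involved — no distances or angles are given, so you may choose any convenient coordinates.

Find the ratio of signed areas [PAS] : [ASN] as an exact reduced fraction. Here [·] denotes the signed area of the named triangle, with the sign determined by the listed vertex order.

[PAS]:[ASN] = 9

Work in coordinates with P = (0, 0), A = (1, 0), S = (0, 1).
1. D lies on line SP with SD:DP = 1:2 ⇒ D = (0, 2/3)
2. N is the centroid of triangle DSA ⇒ N = (1/3, 5/9)
2·[PAS] = 1, 2·[ASN] = 1/9
[PAS]:[ASN] = 1:1/9 = 9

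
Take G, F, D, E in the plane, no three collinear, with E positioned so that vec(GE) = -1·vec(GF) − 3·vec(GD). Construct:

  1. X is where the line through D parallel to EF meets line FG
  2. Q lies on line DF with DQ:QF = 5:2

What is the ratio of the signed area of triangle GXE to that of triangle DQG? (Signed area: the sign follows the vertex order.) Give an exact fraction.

[GXE]:[DQG] = -14/5

Assign G = (0, 0), F = (1, 0), D = (0, 1), E = (-1, -3) — the answer is frame-independent, so this choice is without loss of generality.
1. X is where the line through D parallel to EF meets line FG ⇒ X = (-2/3, 0)
2. Q lies on line DF with DQ:QF = 5:2 ⇒ Q = (5/7, 2/7)
2·[GXE] = 2, 2·[DQG] = -5/7
[GXE]:[DQG] = 2:-5/7 = -14/5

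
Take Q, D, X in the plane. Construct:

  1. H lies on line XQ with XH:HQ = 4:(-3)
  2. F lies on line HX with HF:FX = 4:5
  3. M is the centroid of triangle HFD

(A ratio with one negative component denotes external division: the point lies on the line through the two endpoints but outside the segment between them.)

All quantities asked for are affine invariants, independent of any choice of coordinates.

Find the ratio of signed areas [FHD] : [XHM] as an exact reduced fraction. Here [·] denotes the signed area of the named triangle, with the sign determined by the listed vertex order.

Choose coordinates Q = (0, 0), D = (1, 0), X = (0, 1).
1. H lies on line XQ with XH:HQ = 4:(-3) ⇒ H = (0, -3)
2. F lies on line HX with HF:FX = 4:5 ⇒ F = (0, -11/9)
3. M is the centroid of triangle HFD ⇒ M = (1/3, -38/27)
2·[FHD] = 16/9, 2·[XHM] = 4/3
[FHD]:[XHM] = 16/9:4/3 = 4/3

[FHD]:[XHM] = 4/3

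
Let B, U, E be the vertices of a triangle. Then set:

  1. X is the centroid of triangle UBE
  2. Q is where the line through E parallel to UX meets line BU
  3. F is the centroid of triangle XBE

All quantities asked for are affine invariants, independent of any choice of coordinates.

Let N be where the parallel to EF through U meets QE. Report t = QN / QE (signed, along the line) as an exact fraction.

t = 5/9

Assign B = (0, 0), U = (1, 0), E = (0, 1) — the answer is frame-independent, so this choice is without loss of generality.
1. X is the centroid of triangle UBE ⇒ X = (1/3, 1/3)
2. Q is where the line through E parallel to UX meets line BU ⇒ Q = (2, 0)
3. F is the centroid of triangle XBE ⇒ F = (1/9, 4/9)
through U parallel to EF: direction (1/9, -5/9); meets QE at N = (8/9, 5/9)
N = Q + t·(E−Q) with t = 5/9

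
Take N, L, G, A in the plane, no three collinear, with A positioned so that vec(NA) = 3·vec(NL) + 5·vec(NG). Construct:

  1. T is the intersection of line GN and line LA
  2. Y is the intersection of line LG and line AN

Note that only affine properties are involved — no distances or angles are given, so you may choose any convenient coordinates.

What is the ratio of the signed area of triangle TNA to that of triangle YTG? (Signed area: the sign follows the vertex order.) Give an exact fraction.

[TNA]:[YTG] = 40/7

Assign N = (0, 0), L = (1, 0), G = (0, 1), A = (3, 5) — the answer is frame-independent, so this choice is without loss of generality.
1. T is the intersection of line GN and line LA ⇒ T = (0, -5/2)
2. Y is the intersection of line LG and line AN ⇒ Y = (3/8, 5/8)
2·[TNA] = -15/2, 2·[YTG] = -21/16
[TNA]:[YTG] = -15/2:-21/16 = 40/7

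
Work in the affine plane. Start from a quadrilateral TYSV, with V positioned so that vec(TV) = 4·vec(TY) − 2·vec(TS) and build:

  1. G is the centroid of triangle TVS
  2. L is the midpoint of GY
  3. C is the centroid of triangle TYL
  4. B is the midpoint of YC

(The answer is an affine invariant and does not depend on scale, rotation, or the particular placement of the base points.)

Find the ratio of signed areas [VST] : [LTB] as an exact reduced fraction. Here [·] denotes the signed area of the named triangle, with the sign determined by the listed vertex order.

Assign T = (0, 0), Y = (1, 0), S = (0, 1), V = (4, -2) — the answer is frame-independent, so this choice is without loss of generality.
1. G is the centroid of triangle TVS ⇒ G = (4/3, -1/3)
2. L is the midpoint of GY ⇒ L = (7/6, -1/6)
3. C is the centroid of triangle TYL ⇒ C = (13/18, -1/18)
4. B is the midpoint of YC ⇒ B = (31/36, -1/36)
2·[VST] = 4, 2·[LTB] = -1/9
[VST]:[LTB] = 4:-1/9 = -36

[VST]:[LTB] = -36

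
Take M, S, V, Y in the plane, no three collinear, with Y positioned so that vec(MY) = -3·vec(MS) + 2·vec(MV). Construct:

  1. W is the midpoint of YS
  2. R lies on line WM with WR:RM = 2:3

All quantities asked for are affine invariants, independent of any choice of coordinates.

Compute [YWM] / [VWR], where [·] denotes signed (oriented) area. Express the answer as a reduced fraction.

[YWM]:[VWR] = -5/2

Set M = (0, 0), S = (1, 0), V = (0, 1), Y = (-3, 2); any affine frame gives the same invariant.
1. W is the midpoint of YS ⇒ W = (-1, 1)
2. R lies on line WM with WR:RM = 2:3 ⇒ R = (-3/5, 3/5)
2·[YWM] = -1, 2·[VWR] = 2/5
[YWM]:[VWR] = -1:2/5 = -5/2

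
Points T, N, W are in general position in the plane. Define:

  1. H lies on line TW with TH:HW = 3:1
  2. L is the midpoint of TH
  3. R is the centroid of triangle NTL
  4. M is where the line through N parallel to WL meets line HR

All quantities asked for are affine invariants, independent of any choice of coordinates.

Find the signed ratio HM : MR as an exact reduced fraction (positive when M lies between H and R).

HM:MR = -3/2

Assign T = (0, 0), N = (1, 0), W = (0, 1) — the answer is frame-independent, so this choice is without loss of generality.
1. H lies on line TW with TH:HW = 3:1 ⇒ H = (0, 3/4)
2. L is the midpoint of TH ⇒ L = (0, 3/8)
3. R is the centroid of triangle NTL ⇒ R = (1/3, 1/8)
4. M is where the line through N parallel to WL meets line HR ⇒ M = (1, -9/8)
M = H + t·(R−H) with t = 3, so HM:MR = t:(1−t) = 3:-2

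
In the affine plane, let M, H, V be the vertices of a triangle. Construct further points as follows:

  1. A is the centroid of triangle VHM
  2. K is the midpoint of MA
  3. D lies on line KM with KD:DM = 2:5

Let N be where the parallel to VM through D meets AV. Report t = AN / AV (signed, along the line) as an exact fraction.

Set M = (0, 0), H = (1, 0), V = (0, 1); any affine frame gives the same invariant.
1. A is the centroid of triangle VHM ⇒ A = (1/3, 1/3)
2. K is the midpoint of MA ⇒ K = (1/6, 1/6)
3. D lies on line KM with KD:DM = 2:5 ⇒ D = (5/42, 5/42)
through D parallel to VM: direction (0, -1); meets AV at N = (5/42, 16/21)
N = A + t·(V−A) with t = 9/14

t = 9/14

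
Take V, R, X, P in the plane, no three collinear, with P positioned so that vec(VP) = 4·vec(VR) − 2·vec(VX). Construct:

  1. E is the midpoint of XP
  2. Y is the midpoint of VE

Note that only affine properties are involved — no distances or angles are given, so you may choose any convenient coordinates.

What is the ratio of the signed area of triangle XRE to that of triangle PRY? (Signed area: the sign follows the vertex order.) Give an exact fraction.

[XRE]:[PRY] = 2/3

Work in coordinates with V = (0, 0), R = (1, 0), X = (0, 1), P = (4, -2).
1. E is the midpoint of XP ⇒ E = (2, -1/2)
2. Y is the midpoint of VE ⇒ Y = (1, -1/4)
2·[XRE] = 1/2, 2·[PRY] = 3/4
[XRE]:[PRY] = 1/2:3/4 = 2/3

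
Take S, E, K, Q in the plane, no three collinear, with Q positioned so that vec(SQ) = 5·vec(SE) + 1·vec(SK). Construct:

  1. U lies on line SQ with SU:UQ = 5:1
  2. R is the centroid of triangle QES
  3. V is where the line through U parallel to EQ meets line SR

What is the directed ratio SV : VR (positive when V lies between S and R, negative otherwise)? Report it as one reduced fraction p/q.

Choose coordinates S = (0, 0), E = (1, 0), K = (0, 1), Q = (5, 1).
1. U lies on line SQ with SU:UQ = 5:1 ⇒ U = (25/6, 5/6)
2. R is the centroid of triangle QES ⇒ R = (2, 1/3)
3. V is where the line through U parallel to EQ meets line SR ⇒ V = (5/2, 5/12)
V = S + t·(R−S) with t = 5/4, so SV:VR = t:(1−t) = 5/4:-1/4

SV:VR = -5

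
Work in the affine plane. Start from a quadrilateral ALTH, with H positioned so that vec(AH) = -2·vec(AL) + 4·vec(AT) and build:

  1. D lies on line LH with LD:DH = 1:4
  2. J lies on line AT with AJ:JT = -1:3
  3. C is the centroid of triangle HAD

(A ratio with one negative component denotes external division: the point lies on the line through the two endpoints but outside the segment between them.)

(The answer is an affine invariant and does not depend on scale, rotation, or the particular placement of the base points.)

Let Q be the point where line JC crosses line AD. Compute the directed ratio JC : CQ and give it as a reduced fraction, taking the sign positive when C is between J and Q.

Choose coordinates A = (0, 0), L = (1, 0), T = (0, 1), H = (-2, 4).
1. D lies on line LH with LD:DH = 1:4 ⇒ D = (2/5, 4/5)
2. J lies on line AT with AJ:JT = -1:3 ⇒ J = (0, -1/2)
3. C is the centroid of triangle HAD ⇒ C = (-8/15, 8/5)
line JC meets AD at Q = (-8/95, -16/95)
C = J + t·(Q−J) with t = 19/3, so JC:CQ = 19/3:-16/3

JC:CQ = -19/16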